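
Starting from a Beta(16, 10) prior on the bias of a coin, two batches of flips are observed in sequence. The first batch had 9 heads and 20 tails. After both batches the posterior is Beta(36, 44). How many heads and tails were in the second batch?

Sequential conjugate updates are equivalent to a single update on the pooled data, so total successes = posterior α − prior α and total failures = posterior β − prior β.
Total across both batches: 36−16=20 heads, 44−10=34 tails.
Subtract the first batch: 20−9=11 heads and 34−20=14 tails.

11 heads and 14 tails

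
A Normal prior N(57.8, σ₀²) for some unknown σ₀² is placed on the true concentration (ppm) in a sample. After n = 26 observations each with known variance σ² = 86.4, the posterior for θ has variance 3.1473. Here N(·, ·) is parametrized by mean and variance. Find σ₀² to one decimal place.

σ₀² = 59.5

For the Normal–Normal model with known σ², precisions add: τ_n = τ₀ + n/σ².
So 1/σ₀² = 1/3.1473 − 26/86.4 = 0.317733 − 0.300926 = 0.016807.
Hence σ₀² = 1/0.016807 ≈ 59.5.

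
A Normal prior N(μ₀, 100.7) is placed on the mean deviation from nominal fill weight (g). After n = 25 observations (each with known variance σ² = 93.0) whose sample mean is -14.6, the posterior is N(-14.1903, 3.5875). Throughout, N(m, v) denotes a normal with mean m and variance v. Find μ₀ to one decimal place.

With known observation variance, the Normal–Normal posterior has precision τ_n = τ₀ + n/σ² and mean μ_n = (τ₀μ₀ + (n/σ²)x̄)/τ_n.
Here τ₀ = 1/100.7 = 0.009930 and τ_data = 25/93.0 = 0.268817, so τ_n = 0.278747.
Rearranging for μ₀: μ₀ = (μ_n·τ_n − τ_data·x̄)/τ₀ = (-14.1903·0.278747 − 0.268817·-14.6) / 0.009930 = -0.030775/0.009930 ≈ -3.1.

μ₀ = -3.1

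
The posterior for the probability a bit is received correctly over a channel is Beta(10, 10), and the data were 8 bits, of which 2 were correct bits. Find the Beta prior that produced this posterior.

Under Beta–binomial conjugacy the posterior parameters are (a+s, b+f).
So a = 10 − 2 = 8 and b = 10 − 6 = 4.

Beta(8, 4)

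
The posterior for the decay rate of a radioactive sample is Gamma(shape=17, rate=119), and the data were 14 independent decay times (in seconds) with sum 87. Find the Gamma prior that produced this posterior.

Gamma(shape=3, rate=32)

Gamma–exponential conjugacy: posterior shape = α + n, posterior rate = β + Σtᵢ.
So α = 17 − 14 = 3 and β = 119 − 87 = 32.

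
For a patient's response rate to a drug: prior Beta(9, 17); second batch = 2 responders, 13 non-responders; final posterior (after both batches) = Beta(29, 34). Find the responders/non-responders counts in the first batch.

18 responders and 4 non-responders

Sequential conjugate updates are equivalent to a single update on the pooled data, so total successes = posterior α − prior α and total failures = posterior β − prior β.
Total across both batches: 29−9=20 responders, 34−17=17 non-responders.
Subtract the second batch: 20−2=18 responders and 17−13=4 non-responders.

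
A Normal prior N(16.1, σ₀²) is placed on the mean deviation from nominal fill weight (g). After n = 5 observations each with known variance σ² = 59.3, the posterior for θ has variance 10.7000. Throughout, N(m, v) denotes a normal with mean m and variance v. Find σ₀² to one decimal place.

Posterior precision equals prior precision plus data precision: 1/σ_n² = 1/σ₀² + n/σ².
So 1/σ₀² = 1/10.7000 − 5/59.3 = 0.093458 − 0.084317 = 0.009141.
Hence σ₀² = 1/0.009141 ≈ 109.4.

σ₀² = 109.4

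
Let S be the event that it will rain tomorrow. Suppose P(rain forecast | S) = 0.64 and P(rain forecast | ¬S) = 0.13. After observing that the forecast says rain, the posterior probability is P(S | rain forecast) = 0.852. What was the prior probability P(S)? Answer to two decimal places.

P(S) = 0.54

Bayes' rule in odds form gives O(S|E) = O(S)·[P(E|S)/P(E|¬S)], hence O(S) = O(S|E)/LR.
Posterior odds = 0.852/(1−0.852) = 5.7568. LR = 0.64/0.13 = 4.9231.
Prior odds = 5.7568/4.9231 = 1.1693, so P(S) = 1.1693/(1+1.1693) ≈ 0.54.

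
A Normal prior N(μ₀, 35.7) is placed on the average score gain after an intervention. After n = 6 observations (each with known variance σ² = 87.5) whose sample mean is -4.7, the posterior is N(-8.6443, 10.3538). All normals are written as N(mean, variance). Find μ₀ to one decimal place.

μ₀ = -18.3

With known observation variance, the Normal–Normal posterior has precision τ_n = τ₀ + n/σ² and mean μ_n = (τ₀μ₀ + (n/σ²)x̄)/τ_n.
Here τ₀ = 1/35.7 = 0.028011 and τ_data = 6/87.5 = 0.068571, so τ_n = 0.096582.
Rearranging for μ₀: μ₀ = (μ_n·τ_n − τ_data·x̄)/τ₀ = (-8.6443·0.096582 − 0.068571·-4.7) / 0.028011 = -0.512600/0.028011 ≈ -18.3.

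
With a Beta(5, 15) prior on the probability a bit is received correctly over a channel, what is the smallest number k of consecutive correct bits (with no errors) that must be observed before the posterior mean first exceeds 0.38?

After k correct bits and 0 errors the posterior is Beta(5+k, 15), with mean (5+k)/(5+15+k).
Set (5+k)/(20+k) > 0.38 and solve: k > (0.38·20 − 5)/(1 − 0.38) = 4.194.
The smallest integer exceeding 4.194 is 5, and checking k=5: (10)/(25) = 0.4000 > 0.38.

k = 5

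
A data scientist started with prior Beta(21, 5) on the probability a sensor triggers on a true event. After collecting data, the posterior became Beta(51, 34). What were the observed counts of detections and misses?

Under Beta–binomial conjugacy the posterior parameters are (a+s, b+f).
Match parameters: s=51−21=30, f=34−5=29.

30 detections and 29 misses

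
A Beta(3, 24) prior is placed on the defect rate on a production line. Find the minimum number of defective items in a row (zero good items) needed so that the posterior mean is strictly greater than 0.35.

After k defective items and 0 good items the posterior is Beta(3+k, 24), with mean (3+k)/(3+24+k).
Set (3+k)/(27+k) > 0.35 and solve: k > (0.35·27 − 3)/(1 − 0.35) = 9.923.
The smallest integer exceeding 9.923 is 10, and checking k=10: (13)/(37) = 0.3514 > 0.35.

k = 10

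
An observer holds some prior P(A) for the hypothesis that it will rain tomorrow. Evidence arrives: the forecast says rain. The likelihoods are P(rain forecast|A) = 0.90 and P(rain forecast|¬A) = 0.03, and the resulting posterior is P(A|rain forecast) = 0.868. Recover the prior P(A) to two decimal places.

Bayes' rule in odds form gives O(A|E) = O(A)·[P(E|A)/P(E|¬A)], hence O(A) = O(A|E)/LR.
Posterior odds = 0.868/(1−0.868) = 6.5758. LR = 0.90/0.03 = 30.0000.
Prior odds = 6.5758/30.0000 = 0.2192, so P(A) = 0.2192/(1+0.2192) ≈ 0.18.

P(A) = 0.18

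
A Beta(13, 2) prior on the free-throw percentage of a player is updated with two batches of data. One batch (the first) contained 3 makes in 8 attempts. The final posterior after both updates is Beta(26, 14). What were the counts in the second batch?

Because Beta–binomial updating is additive in the counts, the combined data contributed (α_post−α_prior, β_post−β_prior) successes and failures.
Total across both batches: 26−13=13 makes, 14−2=12 misses.
Subtract the first batch: 13−3=10 makes and 12−5=7 misses.

10 makes and 7 misses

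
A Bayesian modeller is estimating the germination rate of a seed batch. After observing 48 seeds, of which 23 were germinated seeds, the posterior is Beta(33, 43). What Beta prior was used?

Beta is conjugate to the binomial likelihood: posterior = Beta(α+s, β+f).
So α = 33 − 23 = 10 and β = 43 − 25 = 18.

Beta(10, 18)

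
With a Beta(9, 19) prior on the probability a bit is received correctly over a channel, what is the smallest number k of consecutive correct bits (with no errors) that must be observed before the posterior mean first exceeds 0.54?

After k correct bits and 0 errors the posterior is Beta(9+k, 19), with mean (9+k)/(9+19+k).
Set (9+k)/(28+k) > 0.54 and solve: k > (0.54·28 − 9)/(1 − 0.54) = 13.304.
The smallest integer exceeding 13.304 is 14, and checking k=14: (23)/(42) = 0.5476 > 0.54.

k = 14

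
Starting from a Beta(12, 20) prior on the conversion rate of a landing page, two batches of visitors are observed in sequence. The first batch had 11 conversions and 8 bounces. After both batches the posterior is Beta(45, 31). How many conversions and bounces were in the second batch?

22 conversions and 3 bounces

Because Beta–binomial updating is additive in the counts, the combined data contributed (α_post−α_prior, β_post−β_prior) successes and failures.
Total across both batches: 45−12=33 conversions, 31−20=11 bounces.
Subtract the first batch: 33−11=22 conversions and 11−8=3 bounces.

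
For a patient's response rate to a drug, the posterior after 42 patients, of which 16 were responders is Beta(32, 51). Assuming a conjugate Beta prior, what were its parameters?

Beta(16, 25)

A Beta(a, b) prior with s successes and f failures in binomial data gives a Beta(a+s, b+f) posterior.
Subtract the data counts: 32−16=16, 51−26=25.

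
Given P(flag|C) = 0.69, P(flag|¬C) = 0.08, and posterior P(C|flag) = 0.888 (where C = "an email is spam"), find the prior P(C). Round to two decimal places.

P(C) = 0.48

Bayes' rule in odds form gives O(C|E) = O(C)·[P(E|C)/P(E|¬C)], hence O(C) = O(C|E)/LR.
Posterior odds = 0.888/(1−0.888) = 7.9286. LR = 0.69/0.08 = 8.6250.
Prior odds = 7.9286/8.6250 = 0.9193, so P(C) = 0.9193/(1+0.9193) ≈ 0.48.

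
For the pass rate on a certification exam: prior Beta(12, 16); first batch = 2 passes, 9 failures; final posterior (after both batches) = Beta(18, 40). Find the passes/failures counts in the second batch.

4 passes and 15 failures

Sequential conjugate updates are equivalent to a single update on the pooled data, so total successes = posterior α − prior α and total failures = posterior β − prior β.
Total across both batches: 18−12=6 passes, 40−16=24 failures.
Subtract the first batch: 6−2=4 passes and 24−9=15 failures.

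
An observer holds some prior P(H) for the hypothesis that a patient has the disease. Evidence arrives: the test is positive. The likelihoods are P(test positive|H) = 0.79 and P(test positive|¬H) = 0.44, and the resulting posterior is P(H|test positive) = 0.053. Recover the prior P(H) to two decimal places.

P(H) = 0.03

In odds form, posterior odds = prior odds × likelihood ratio, so prior odds = posterior odds ÷ LR.
Posterior odds = 0.053/(1−0.053) = 0.0560. LR = 0.79/0.44 = 1.7955.
Prior odds = 0.0560/1.7955 = 0.0312, so P(H) = 0.0312/(1+0.0312) ≈ 0.03.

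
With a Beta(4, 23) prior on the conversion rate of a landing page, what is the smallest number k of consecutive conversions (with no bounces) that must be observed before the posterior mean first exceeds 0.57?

k = 27

After k conversions and 0 bounces the posterior is Beta(4+k, 23), with mean (4+k)/(4+23+k).
Set (4+k)/(27+k) > 0.57 and solve: k > (0.57·27 − 4)/(1 − 0.57) = 26.488.
The smallest integer exceeding 26.488 is 27, and checking k=27: (31)/(54) = 0.5741 > 0.57.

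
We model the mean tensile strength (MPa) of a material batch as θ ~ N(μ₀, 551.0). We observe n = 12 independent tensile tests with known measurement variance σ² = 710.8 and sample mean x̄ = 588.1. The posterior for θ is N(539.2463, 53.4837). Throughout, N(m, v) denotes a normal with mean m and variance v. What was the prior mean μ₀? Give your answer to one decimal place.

μ₀ = 84.8

The posterior mean is a precision-weighted average: μ_n = (τ₀μ₀ + τ_data·x̄)/(τ₀+τ_data), with τ₀=1/σ₀² and τ_data=n/σ².
Here τ₀ = 1/551.0 = 0.001815 and τ_data = 12/710.8 = 0.016882, so τ_n = 0.018697.
Rearranging for μ₀: μ₀ = (μ_n·τ_n − τ_data·x̄)/τ₀ = (539.2463·0.018697 − 0.016882·588.1) / 0.001815 = 0.153984/0.001815 ≈ 84.8.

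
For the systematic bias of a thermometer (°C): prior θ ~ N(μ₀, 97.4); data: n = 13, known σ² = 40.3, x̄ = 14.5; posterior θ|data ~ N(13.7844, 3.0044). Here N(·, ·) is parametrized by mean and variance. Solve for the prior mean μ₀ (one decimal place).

With known observation variance, the Normal–Normal posterior has precision τ_n = τ₀ + n/σ² and mean μ_n = (τ₀μ₀ + (n/σ²)x̄)/τ_n.
Here τ₀ = 1/97.4 = 0.010267 and τ_data = 13/40.3 = 0.322581, so τ_n = 0.332848.
Rearranging for μ₀: μ₀ = (μ_n·τ_n − τ_data·x̄)/τ₀ = (13.7844·0.332848 − 0.322581·14.5) / 0.010267 = -0.089315/0.010267 ≈ -8.7.

μ₀ = -8.7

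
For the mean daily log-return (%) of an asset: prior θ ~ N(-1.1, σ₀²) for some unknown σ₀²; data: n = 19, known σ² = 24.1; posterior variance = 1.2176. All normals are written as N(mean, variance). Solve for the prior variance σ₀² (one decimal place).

Posterior precision equals prior precision plus data precision: 1/σ_n² = 1/σ₀² + n/σ².
So 1/σ₀² = 1/1.2176 − 19/24.1 = 0.821288 − 0.788382 = 0.032906.
Hence σ₀² = 1/0.032906 ≈ 30.4.

σ₀² = 30.4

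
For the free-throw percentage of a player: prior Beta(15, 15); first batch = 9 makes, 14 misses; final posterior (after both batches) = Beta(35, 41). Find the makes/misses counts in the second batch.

11 makes and 12 misses

Because Beta–binomial updating is additive in the counts, the combined data contributed (α_post−α_prior, β_post−β_prior) successes and failures.
Total across both batches: 35−15=20 makes, 41−15=26 misses.
Subtract the first batch: 20−9=11 makes and 26−14=12 misses.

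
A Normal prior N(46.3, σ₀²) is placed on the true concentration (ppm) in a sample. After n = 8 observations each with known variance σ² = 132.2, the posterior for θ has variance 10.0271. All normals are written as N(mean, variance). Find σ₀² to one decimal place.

σ₀² = 25.5

Posterior precision equals prior precision plus data precision: 1/σ_n² = 1/σ₀² + n/σ².
So 1/σ₀² = 1/10.0271 − 8/132.2 = 0.099730 − 0.060514 = 0.039216.
Hence σ₀² = 1/0.039216 ≈ 25.5.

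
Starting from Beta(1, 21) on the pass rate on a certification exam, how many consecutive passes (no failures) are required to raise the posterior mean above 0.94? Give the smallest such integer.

After k passes and 0 failures the posterior is Beta(1+k, 21), with mean (1+k)/(1+21+k).
Set (1+k)/(22+k) > 0.94 and solve: k > (0.94·22 − 1)/(1 − 0.94) = 328.000.
The smallest integer exceeding 328.000 is 329, and checking k=329: (330)/(351) = 0.9402 > 0.94.

k = 329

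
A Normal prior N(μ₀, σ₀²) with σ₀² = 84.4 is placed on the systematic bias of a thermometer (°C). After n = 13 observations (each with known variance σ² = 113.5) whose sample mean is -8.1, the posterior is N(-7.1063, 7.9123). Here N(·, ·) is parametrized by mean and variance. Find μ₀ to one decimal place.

μ₀ = 2.5

With known observation variance, the Normal–Normal posterior has precision τ_n = τ₀ + n/σ² and mean μ_n = (τ₀μ₀ + (n/σ²)x̄)/τ_n.
Here τ₀ = 1/84.4 = 0.011848 and τ_data = 13/113.5 = 0.114537, so τ_n = 0.126385.
Rearranging for μ₀: μ₀ = (μ_n·τ_n − τ_data·x̄)/τ₀ = (-7.1063·0.126385 − 0.114537·-8.1) / 0.011848 = 0.029620/0.011848 ≈ 2.5.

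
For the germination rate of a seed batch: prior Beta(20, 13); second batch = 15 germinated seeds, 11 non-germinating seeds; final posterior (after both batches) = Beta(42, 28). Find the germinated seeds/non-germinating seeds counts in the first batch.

Sequential conjugate updates are equivalent to a single update on the pooled data, so total successes = posterior α − prior α and total failures = posterior β − prior β.
Total across both batches: 42−20=22 germinated seeds, 28−13=15 non-germinating seeds.
Subtract the second batch: 22−15=7 germinated seeds and 15−11=4 non-germinating seeds.

7 germinated seeds and 4 non-germinating seeds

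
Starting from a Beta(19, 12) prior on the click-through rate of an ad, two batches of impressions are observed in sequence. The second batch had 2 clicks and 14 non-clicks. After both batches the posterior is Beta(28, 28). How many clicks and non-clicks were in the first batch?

7 clicks and 2 non-clicks

Sequential conjugate updates are equivalent to a single update on the pooled data, so total successes = posterior α − prior α and total failures = posterior β − prior β.
Total across both batches: 28−19=9 clicks, 28−12=16 non-clicks.
Subtract the second batch: 9−2=7 clicks and 16−14=2 non-clicks.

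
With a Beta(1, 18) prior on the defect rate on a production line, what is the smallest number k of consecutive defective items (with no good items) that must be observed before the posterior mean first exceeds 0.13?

After k defective items and 0 good items the posterior is Beta(1+k, 18), with mean (1+k)/(1+18+k).
Set (1+k)/(19+k) > 0.13 and solve: k > (0.13·19 − 1)/(1 − 0.13) = 1.690.
The smallest integer exceeding 1.690 is 2, and checking k=2: (3)/(21) = 0.1429 > 0.13.

k = 2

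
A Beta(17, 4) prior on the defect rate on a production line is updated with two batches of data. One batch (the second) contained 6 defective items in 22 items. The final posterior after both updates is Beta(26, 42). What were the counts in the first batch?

3 defective items and 22 good items

Sequential conjugate updates are equivalent to a single update on the pooled data, so total successes = posterior α − prior α and total failures = posterior β − prior β.
Total across both batches: 26−17=9 defective items, 42−4=38 good items.
Subtract the second batch: 9−6=3 defective items and 38−16=22 good items.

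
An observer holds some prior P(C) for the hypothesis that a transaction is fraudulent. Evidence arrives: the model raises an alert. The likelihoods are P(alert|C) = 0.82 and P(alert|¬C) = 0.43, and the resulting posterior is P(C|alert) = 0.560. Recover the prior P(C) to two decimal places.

P(C) = 0.40

In odds form, posterior odds = prior odds × likelihood ratio, so prior odds = posterior odds ÷ LR.
Posterior odds = 0.560/(1−0.560) = 1.2727. LR = 0.82/0.43 = 1.9070.
Prior odds = 1.2727/1.9070 = 0.6674, so P(C) = 0.6674/(1+0.6674) ≈ 0.40.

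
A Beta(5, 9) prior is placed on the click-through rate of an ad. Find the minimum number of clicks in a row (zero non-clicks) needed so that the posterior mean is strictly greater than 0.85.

After k clicks and 0 non-clicks the posterior is Beta(5+k, 9), with mean (5+k)/(5+9+k).
Set (5+k)/(14+k) > 0.85 and solve: k > (0.85·14 − 5)/(1 − 0.85) = 46.000.
The smallest integer exceeding 46.000 is 47.

k = 47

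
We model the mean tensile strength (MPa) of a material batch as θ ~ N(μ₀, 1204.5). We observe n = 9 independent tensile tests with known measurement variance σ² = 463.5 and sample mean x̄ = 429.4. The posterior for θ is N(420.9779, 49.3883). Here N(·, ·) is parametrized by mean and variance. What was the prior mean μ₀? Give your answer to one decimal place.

The posterior mean is a precision-weighted average: μ_n = (τ₀μ₀ + τ_data·x̄)/(τ₀+τ_data), with τ₀=1/σ₀² and τ_data=n/σ².
Here τ₀ = 1/1204.5 = 0.000830 and τ_data = 9/463.5 = 0.019417, so τ_n = 0.020247.
Rearranging for μ₀: μ₀ = (μ_n·τ_n − τ_data·x̄)/τ₀ = (420.9779·0.020247 − 0.019417·429.4) / 0.000830 = 0.185880/0.000830 ≈ 224.0.

μ₀ = 224.0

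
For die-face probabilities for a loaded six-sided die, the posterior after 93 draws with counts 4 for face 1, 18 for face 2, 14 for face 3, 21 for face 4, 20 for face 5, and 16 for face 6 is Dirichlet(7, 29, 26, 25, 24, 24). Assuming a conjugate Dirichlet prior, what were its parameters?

Dirichlet(3, 11, 12, 4, 4, 8)

For a Dirichlet(α) prior with multinomial counts c, the posterior is Dirichlet(α + c) componentwise.
Subtract each count from the matching posterior parameter: 7−4=3, 29−18=11, 26−14=12, 25−21=4, 24−20=4, 24−16=8.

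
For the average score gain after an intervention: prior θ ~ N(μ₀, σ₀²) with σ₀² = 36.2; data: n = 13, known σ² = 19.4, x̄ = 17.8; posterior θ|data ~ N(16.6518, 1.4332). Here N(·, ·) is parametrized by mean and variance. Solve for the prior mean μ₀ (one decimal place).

The posterior mean is a precision-weighted average: μ_n = (τ₀μ₀ + τ_data·x̄)/(τ₀+τ_data), with τ₀=1/σ₀² and τ_data=n/σ².
Here τ₀ = 1/36.2 = 0.027624 and τ_data = 13/19.4 = 0.670103, so τ_n = 0.697727.
Rearranging for μ₀: μ₀ = (μ_n·τ_n − τ_data·x̄)/τ₀ = (16.6518·0.697727 − 0.670103·17.8) / 0.027624 = -0.309423/0.027624 ≈ -11.2.

μ₀ = -11.2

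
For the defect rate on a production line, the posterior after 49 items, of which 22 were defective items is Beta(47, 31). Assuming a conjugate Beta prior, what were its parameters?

Beta(25, 4)

Under Beta–binomial conjugacy the posterior parameters are (α+s, β+f).
Subtract the data counts: 47−22=25, 31−27=4.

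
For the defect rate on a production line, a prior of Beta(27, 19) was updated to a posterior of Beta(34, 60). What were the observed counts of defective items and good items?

7 defective items and 41 good items

A Beta(α, β) prior with s successes and f failures in binomial data gives a Beta(α+s, β+f) posterior.
Match parameters: s=34−27=7, f=60−19=41.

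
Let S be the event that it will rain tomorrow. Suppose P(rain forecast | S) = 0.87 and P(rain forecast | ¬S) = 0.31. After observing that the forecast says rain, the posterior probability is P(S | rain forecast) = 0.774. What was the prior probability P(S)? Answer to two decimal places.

P(S) = 0.55

In odds form, posterior odds = prior odds × likelihood ratio, so prior odds = posterior odds ÷ LR.
Posterior odds = 0.774/(1−0.774) = 3.4248. LR = 0.87/0.31 = 2.8065.
Prior odds = 3.4248/2.8065 = 1.2203, so P(S) = 1.2203/(1+1.2203) ≈ 0.55.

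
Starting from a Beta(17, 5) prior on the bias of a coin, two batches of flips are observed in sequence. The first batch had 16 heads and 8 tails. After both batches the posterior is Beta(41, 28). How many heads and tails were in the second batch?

8 heads and 15 tails

Sequential conjugate updates are equivalent to a single update on the pooled data, so total successes = posterior α − prior α and total failures = posterior β − prior β.
Total across both batches: 41−17=24 heads, 28−5=23 tails.
Subtract the first batch: 24−16=8 heads and 23−8=15 tails.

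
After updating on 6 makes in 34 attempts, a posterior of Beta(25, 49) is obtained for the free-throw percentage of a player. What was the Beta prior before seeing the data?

A Beta(α, β) prior with s successes and f failures in binomial data gives a Beta(α+s, β+f) posterior.
So α = 25 − 6 = 19 and β = 49 − 28 = 21.

Beta(19, 21)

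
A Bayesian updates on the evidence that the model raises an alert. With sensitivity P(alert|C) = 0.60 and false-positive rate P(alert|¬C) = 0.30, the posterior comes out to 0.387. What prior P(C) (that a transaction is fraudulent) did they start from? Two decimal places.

P(C) = 0.24

In odds form, posterior odds = prior odds × likelihood ratio, so prior odds = posterior odds ÷ LR.
Posterior odds = 0.387/(1−0.387) = 0.6313. LR = 0.60/0.30 = 2.0000.
Prior odds = 0.6313/2.0000 = 0.3156, so P(C) = 0.3156/(1+0.3156) ≈ 0.24.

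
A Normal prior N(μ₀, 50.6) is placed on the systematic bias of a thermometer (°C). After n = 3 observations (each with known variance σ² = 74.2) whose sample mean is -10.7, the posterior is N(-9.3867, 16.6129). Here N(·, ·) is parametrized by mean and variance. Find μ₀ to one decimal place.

μ₀ = -6.7

With known observation variance, the Normal–Normal posterior has precision τ_n = τ₀ + n/σ² and mean μ_n = (τ₀μ₀ + (n/σ²)x̄)/τ_n.
Here τ₀ = 1/50.6 = 0.019763 and τ_data = 3/74.2 = 0.040431, so τ_n = 0.060194.
Rearranging for μ₀: μ₀ = (μ_n·τ_n − τ_data·x̄)/τ₀ = (-9.3867·0.060194 − 0.040431·-10.7) / 0.019763 = -0.132411/0.019763 ≈ -6.7.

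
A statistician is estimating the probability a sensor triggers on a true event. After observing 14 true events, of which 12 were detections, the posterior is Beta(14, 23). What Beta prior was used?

Beta(2, 21)

Under Beta–binomial conjugacy the posterior parameters are (a+s, b+f).
Subtract the data counts: 14−12=2, 23−2=21.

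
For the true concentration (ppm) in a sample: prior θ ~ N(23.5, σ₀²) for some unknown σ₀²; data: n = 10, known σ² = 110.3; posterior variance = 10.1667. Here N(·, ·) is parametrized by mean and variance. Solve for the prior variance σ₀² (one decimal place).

σ₀² = 129.9

For the Normal–Normal model with known σ², precisions add: τ_n = τ₀ + n/σ².
So 1/σ₀² = 1/10.1667 − 10/110.3 = 0.098360 − 0.090662 = 0.007698.
Hence σ₀² = 1/0.007698 ≈ 129.9.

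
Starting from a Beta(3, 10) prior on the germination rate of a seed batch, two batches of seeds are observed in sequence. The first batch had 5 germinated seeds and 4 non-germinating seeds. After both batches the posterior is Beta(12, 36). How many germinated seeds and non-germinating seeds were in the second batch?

Because Beta–binomial updating is additive in the counts, the combined data contributed (α_post−α_prior, β_post−β_prior) successes and failures.
Total across both batches: 12−3=9 germinated seeds, 36−10=26 non-germinating seeds.
Subtract the first batch: 9−5=4 germinated seeds and 26−4=22 non-germinating seeds.

4 germinated seeds and 22 non-germinating seeds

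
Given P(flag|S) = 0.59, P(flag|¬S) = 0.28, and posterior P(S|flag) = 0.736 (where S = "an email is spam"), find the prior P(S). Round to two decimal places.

Bayes' rule in odds form gives O(S|E) = O(S)·[P(E|S)/P(E|¬S)], hence O(S) = O(S|E)/LR.
Posterior odds = 0.736/(1−0.736) = 2.7879. LR = 0.59/0.28 = 2.1071.
Prior odds = 2.7879/2.1071 = 1.3231, so P(S) = 1.3231/(1+1.3231) ≈ 0.57.

P(S) = 0.57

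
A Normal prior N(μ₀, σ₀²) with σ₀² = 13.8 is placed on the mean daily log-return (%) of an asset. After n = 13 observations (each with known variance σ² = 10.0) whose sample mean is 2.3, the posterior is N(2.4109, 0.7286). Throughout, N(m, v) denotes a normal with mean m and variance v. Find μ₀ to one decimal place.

μ₀ = 4.4

The posterior mean is a precision-weighted average: μ_n = (τ₀μ₀ + τ_data·x̄)/(τ₀+τ_data), with τ₀=1/σ₀² and τ_data=n/σ².
Here τ₀ = 1/13.8 = 0.072464 and τ_data = 13/10.0 = 1.300000, so τ_n = 1.372464.
Rearranging for μ₀: μ₀ = (μ_n·τ_n − τ_data·x̄)/τ₀ = (2.4109·1.372464 − 1.300000·2.3) / 0.072464 = 0.318873/0.072464 ≈ 4.4.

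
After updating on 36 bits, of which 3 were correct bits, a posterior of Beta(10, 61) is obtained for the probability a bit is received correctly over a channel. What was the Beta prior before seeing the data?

A Beta(α, β) prior with s successes and f failures in binomial data gives a Beta(α+s, β+f) posterior.
Subtract the data counts: 10−3=7, 61−33=28.

Beta(7, 28)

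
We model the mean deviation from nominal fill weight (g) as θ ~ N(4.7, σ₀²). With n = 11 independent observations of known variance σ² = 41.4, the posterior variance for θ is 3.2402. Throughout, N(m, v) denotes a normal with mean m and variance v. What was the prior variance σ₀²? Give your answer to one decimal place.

Posterior precision equals prior precision plus data precision: 1/σ_n² = 1/σ₀² + n/σ².
So 1/σ₀² = 1/3.2402 − 11/41.4 = 0.308623 − 0.265700 = 0.042923.
Hence σ₀² = 1/0.042923 ≈ 23.3.

σ₀² = 23.3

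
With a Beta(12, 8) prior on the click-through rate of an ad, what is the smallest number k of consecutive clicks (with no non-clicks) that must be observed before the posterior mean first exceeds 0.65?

After k clicks and 0 non-clicks the posterior is Beta(12+k, 8), with mean (12+k)/(12+8+k).
Set (12+k)/(20+k) > 0.65 and solve: k > (0.65·20 − 12)/(1 − 0.65) = 2.857.
The smallest integer exceeding 2.857 is 3.

k = 3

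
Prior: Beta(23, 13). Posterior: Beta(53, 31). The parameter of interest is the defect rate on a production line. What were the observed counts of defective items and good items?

A Beta(α, β) prior with s successes and f failures in binomial data gives a Beta(α+s, β+f) posterior.
Match parameters: s=53−23=30, f=31−13=18.

30 defective items and 18 good items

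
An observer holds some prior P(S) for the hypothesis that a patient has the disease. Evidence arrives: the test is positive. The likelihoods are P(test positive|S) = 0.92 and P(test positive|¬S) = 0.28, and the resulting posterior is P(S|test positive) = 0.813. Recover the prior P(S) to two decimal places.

P(S) = 0.57

In odds form, posterior odds = prior odds × likelihood ratio, so prior odds = posterior odds ÷ LR.
Posterior odds = 0.813/(1−0.813) = 4.3476. LR = 0.92/0.28 = 3.2857.
Prior odds = 4.3476/3.2857 = 1.3232, so P(S) = 1.3232/(1+1.3232) ≈ 0.57.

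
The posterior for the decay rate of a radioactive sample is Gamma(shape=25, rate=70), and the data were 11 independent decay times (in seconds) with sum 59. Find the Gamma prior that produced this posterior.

Gamma(shape=14, rate=11)

For an exponential likelihood with a Gamma(α, β) prior on the rate, n observations with total T give posterior Gamma(α+n, β+T).
So α = 25 − 11 = 14 and β = 70 − 59 = 11.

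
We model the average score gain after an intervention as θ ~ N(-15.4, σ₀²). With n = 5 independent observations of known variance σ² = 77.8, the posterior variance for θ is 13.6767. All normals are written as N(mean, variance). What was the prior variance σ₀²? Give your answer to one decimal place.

Posterior precision equals prior precision plus data precision: 1/σ_n² = 1/σ₀² + n/σ².
So 1/σ₀² = 1/13.6767 − 5/77.8 = 0.073117 − 0.064267 = 0.008850.
Hence σ₀² = 1/0.008850 ≈ 113.0.

σ₀² = 113.0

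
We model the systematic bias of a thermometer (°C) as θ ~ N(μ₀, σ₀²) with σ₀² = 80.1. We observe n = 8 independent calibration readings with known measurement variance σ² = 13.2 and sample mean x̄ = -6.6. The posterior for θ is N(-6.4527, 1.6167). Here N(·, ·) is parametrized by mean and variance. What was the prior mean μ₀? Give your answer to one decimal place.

μ₀ = 0.7

With known observation variance, the Normal–Normal posterior has precision τ_n = τ₀ + n/σ² and mean μ_n = (τ₀μ₀ + (n/σ²)x̄)/τ_n.
Here τ₀ = 1/80.1 = 0.012484 and τ_data = 8/13.2 = 0.606061, so τ_n = 0.618545.
Rearranging for μ₀: μ₀ = (μ_n·τ_n − τ_data·x̄)/τ₀ = (-6.4527·0.618545 − 0.606061·-6.6) / 0.012484 = 0.008717/0.012484 ≈ 0.7.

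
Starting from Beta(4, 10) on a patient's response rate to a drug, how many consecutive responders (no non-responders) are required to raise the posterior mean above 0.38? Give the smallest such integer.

k = 3

After k responders and 0 non-responders the posterior is Beta(4+k, 10), with mean (4+k)/(4+10+k).
Set (4+k)/(14+k) > 0.38 and solve: k > (0.38·14 − 4)/(1 − 0.38) = 2.129.
The smallest integer exceeding 2.129 is 3.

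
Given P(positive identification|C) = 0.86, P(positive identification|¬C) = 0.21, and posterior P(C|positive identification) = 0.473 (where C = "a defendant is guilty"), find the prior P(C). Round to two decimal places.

Bayes' rule in odds form gives O(C|E) = O(C)·[P(E|C)/P(E|¬C)], hence O(C) = O(C|E)/LR.
Posterior odds = 0.473/(1−0.473) = 0.8975. LR = 0.86/0.21 = 4.0952.
Prior odds = 0.8975/4.0952 = 0.2192, so P(C) = 0.2192/(1+0.2192) ≈ 0.18.

P(C) = 0.18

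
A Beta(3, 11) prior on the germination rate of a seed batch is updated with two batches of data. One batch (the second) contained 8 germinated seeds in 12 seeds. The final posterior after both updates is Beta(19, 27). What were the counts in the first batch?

8 germinated seeds and 12 non-germinating seeds

Because Beta–binomial updating is additive in the counts, the combined data contributed (α_post−α_prior, β_post−β_prior) successes and failures.
Total across both batches: 19−3=16 germinated seeds, 27−11=16 non-germinating seeds.
Subtract the second batch: 16−8=8 germinated seeds and 16−4=12 non-germinating seeds.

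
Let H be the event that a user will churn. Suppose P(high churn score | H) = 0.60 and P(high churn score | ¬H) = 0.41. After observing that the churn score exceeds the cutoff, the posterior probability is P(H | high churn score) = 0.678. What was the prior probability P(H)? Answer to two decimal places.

Bayes' rule in odds form gives O(H|E) = O(H)·[P(E|H)/P(E|¬H)], hence O(H) = O(H|E)/LR.
Posterior odds = 0.678/(1−0.678) = 2.1056. LR = 0.60/0.41 = 1.4634.
Prior odds = 2.1056/1.4634 = 1.4388, so P(H) = 1.4388/(1+1.4388) ≈ 0.59.

P(H) = 0.59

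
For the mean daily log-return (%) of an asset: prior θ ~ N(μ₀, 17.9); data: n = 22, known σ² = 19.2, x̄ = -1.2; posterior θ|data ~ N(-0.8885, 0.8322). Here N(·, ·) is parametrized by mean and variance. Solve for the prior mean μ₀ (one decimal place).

With known observation variance, the Normal–Normal posterior has precision τ_n = τ₀ + n/σ² and mean μ_n = (τ₀μ₀ + (n/σ²)x̄)/τ_n.
Here τ₀ = 1/17.9 = 0.055866 and τ_data = 22/19.2 = 1.145833, so τ_n = 1.201699.
Rearranging for μ₀: μ₀ = (μ_n·τ_n − τ_data·x̄)/τ₀ = (-0.8885·1.201699 − 1.145833·-1.2) / 0.055866 = 0.307290/0.055866 ≈ 5.5.

μ₀ = 5.5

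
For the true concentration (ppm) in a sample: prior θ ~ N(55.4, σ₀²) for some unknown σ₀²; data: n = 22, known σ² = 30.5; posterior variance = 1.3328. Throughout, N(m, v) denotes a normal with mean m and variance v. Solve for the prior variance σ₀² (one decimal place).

For the Normal–Normal model with known σ², precisions add: τ_n = τ₀ + n/σ².
So 1/σ₀² = 1/1.3328 − 22/30.5 = 0.750300 − 0.721311 = 0.028989.
Hence σ₀² = 1/0.028989 ≈ 34.5.

σ₀² = 34.5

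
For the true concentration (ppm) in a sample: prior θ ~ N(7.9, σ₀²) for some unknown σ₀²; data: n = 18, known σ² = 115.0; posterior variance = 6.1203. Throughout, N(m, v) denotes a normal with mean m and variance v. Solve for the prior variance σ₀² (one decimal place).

σ₀² = 145.6

For the Normal–Normal model with known σ², precisions add: τ_n = τ₀ + n/σ².
So 1/σ₀² = 1/6.1203 − 18/115.0 = 0.163391 − 0.156522 = 0.006869.
Hence σ₀² = 1/0.006869 ≈ 145.6.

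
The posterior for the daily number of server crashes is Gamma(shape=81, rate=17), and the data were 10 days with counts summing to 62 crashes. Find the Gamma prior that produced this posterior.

Gamma(shape=19, rate=7)

Gamma–Poisson conjugacy: posterior shape = α + Σxᵢ, posterior rate = β + n.
So α = 81 − 62 = 19 and β = 17 − 10 = 7.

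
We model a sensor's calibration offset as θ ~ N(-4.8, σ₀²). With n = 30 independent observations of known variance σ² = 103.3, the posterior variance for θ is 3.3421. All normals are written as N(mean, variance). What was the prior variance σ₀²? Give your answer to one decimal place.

σ₀² = 113.7

For the Normal–Normal model with known σ², precisions add: τ_n = τ₀ + n/σ².
So 1/σ₀² = 1/3.3421 − 30/103.3 = 0.299213 − 0.290416 = 0.008797.
Hence σ₀² = 1/0.008797 ≈ 113.7.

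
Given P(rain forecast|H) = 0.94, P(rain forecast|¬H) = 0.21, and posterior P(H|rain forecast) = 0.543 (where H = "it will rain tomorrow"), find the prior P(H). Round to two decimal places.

P(H) = 0.21

In odds form, posterior odds = prior odds × likelihood ratio, so prior odds = posterior odds ÷ LR.
Posterior odds = 0.543/(1−0.543) = 1.1882. LR = 0.94/0.21 = 4.4762.
Prior odds = 1.1882/4.4762 = 0.2654, so P(H) = 0.2654/(1+0.2654) ≈ 0.21.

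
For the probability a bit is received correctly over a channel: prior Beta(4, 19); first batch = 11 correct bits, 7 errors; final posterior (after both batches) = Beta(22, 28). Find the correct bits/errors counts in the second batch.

Because Beta–binomial updating is additive in the counts, the combined data contributed (α_post−α_prior, β_post−β_prior) successes and failures.
Total across both batches: 22−4=18 correct bits, 28−19=9 errors.
Subtract the first batch: 18−11=7 correct bits and 9−7=2 errors.

7 correct bits and 2 errors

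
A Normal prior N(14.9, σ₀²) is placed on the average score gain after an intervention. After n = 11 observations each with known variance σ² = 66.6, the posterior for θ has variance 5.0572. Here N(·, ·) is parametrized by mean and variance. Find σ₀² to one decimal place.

For the Normal–Normal model with known σ², precisions add: τ_n = τ₀ + n/σ².
So 1/σ₀² = 1/5.0572 − 11/66.6 = 0.197738 − 0.165165 = 0.032573.
Hence σ₀² = 1/0.032573 ≈ 30.7.

σ₀² = 30.7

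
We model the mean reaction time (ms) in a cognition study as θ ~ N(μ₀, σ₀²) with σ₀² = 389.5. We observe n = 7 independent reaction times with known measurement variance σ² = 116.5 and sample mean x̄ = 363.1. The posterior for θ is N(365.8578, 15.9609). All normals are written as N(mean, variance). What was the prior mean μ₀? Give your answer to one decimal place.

μ₀ = 430.4

With known observation variance, the Normal–Normal posterior has precision τ_n = τ₀ + n/σ² and mean μ_n = (τ₀μ₀ + (n/σ²)x̄)/τ_n.
Here τ₀ = 1/389.5 = 0.002567 and τ_data = 7/116.5 = 0.060086, so τ_n = 0.062653.
Rearranging for μ₀: μ₀ = (μ_n·τ_n − τ_data·x̄)/τ₀ = (365.8578·0.062653 − 0.060086·363.1) / 0.002567 = 1.104862/0.002567 ≈ 430.4.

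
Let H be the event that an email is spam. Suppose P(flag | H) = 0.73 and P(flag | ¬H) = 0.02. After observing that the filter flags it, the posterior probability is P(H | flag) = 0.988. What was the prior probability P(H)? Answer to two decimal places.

Bayes' rule in odds form gives O(H|E) = O(H)·[P(E|H)/P(E|¬H)], hence O(H) = O(H|E)/LR.
Posterior odds = 0.988/(1−0.988) = 82.3333. LR = 0.73/0.02 = 36.5000.
Prior odds = 82.3333/36.5000 = 2.2557, so P(H) = 2.2557/(1+2.2557) ≈ 0.69.

P(H) = 0.69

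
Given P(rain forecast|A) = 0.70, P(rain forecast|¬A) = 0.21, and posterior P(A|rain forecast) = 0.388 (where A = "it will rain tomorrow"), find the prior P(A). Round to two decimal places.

P(A) = 0.16

Bayes' rule in odds form gives O(A|E) = O(A)·[P(E|A)/P(E|¬A)], hence O(A) = O(A|E)/LR.
Posterior odds = 0.388/(1−0.388) = 0.6340. LR = 0.70/0.21 = 3.3333.
Prior odds = 0.6340/3.3333 = 0.1902, so P(A) = 0.1902/(1+0.1902) ≈ 0.16.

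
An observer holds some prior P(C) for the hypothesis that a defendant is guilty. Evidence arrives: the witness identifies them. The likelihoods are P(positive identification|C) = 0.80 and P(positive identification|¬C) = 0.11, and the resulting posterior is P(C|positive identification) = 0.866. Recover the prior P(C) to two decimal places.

P(C) = 0.47

In odds form, posterior odds = prior odds × likelihood ratio, so prior odds = posterior odds ÷ LR.
Posterior odds = 0.866/(1−0.866) = 6.4627. LR = 0.80/0.11 = 7.2727.
Prior odds = 6.4627/7.2727 = 0.8886, so P(C) = 0.8886/(1+0.8886) ≈ 0.47.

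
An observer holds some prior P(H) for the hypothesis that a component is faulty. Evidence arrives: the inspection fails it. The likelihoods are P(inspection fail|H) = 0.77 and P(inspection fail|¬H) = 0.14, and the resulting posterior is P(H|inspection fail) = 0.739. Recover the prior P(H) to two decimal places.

In odds form, posterior odds = prior odds × likelihood ratio, so prior odds = posterior odds ÷ LR.
Posterior odds = 0.739/(1−0.739) = 2.8314. LR = 0.77/0.14 = 5.5000.
Prior odds = 2.8314/5.5000 = 0.5148, so P(H) = 0.5148/(1+0.5148) ≈ 0.34.

P(H) = 0.34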